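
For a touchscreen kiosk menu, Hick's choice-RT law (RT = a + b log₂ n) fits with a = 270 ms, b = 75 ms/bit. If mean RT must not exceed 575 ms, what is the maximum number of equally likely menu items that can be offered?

75·log₂ n ≤ 575 − 270 = 305, giving log₂ n ≤ 4.0667 and n ≤ 16.757. The largest whole number is 16.

16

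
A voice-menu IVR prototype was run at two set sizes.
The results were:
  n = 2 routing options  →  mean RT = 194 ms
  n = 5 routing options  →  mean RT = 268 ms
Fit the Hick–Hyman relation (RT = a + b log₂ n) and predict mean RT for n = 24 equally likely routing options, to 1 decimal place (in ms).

Fit slope and intercept:
  b = (268 − 194) / (log₂ 5 − log₂ 2) = 74 / (2.3219 − 1) = 55.979 ms/bit
  a = 194 − 55.979 × 1 = 138.021 ms
Then RT(24) = 138.021 + 55.979 × log₂ 24 = 138.021 + 55.979 × 4.5850 ≈ 394.682 ms.

394.7 ms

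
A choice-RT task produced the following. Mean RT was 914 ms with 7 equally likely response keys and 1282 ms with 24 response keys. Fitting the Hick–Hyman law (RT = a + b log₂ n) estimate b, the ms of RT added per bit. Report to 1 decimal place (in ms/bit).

The slope on a log₂ axis is (1282 − 914) / (4.5850 − 2.8074) = 207.020 ms/bit.

207.0 ms/bit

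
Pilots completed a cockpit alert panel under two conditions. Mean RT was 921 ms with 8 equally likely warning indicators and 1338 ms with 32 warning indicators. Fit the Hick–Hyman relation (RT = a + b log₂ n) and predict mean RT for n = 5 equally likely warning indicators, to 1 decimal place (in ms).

Solve the two-equation system in a and b:
  b = (1338 − 921) / (log₂ 32 − log₂ 8) = 417 / (5 − 3) = 208.500 ms/bit
  a = 921 − 208.500 × 3 = 295.500 ms
Then RT(5) = 295.500 + 208.500 × log₂ 5 = 295.500 + 208.500 × 2.3219 ≈ 779.622 ms.

779.6 ms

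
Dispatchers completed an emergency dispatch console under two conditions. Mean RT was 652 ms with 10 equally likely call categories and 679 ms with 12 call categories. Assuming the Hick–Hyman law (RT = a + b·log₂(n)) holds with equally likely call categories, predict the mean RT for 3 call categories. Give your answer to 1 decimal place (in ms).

With log₂ n on the abscissa the relation is linear; from the two conditions:
  b = (679 − 652) / (log₂ 12 − log₂ 10) = 27 / (3.5850 − 3.3219) = 102.648 ms/bit
  a = 652 − 102.648 × 3.3219 = 311.010 ms
Then RT(3) = 311.010 + 102.648 × log₂ 3 = 311.010 + 102.648 × 1.5850 ≈ 473.704 ms.

473.7 ms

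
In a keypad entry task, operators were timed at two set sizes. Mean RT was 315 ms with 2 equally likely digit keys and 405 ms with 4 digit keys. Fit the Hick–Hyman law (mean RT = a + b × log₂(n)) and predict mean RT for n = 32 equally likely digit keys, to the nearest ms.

With log₂ n on the abscissa the relation is linear; from the two conditions:
  b = (405 − 315) / (log₂ 4 − log₂ 2) = 90 / (2 − 1) = 90 ms/bit
  a = 315 − 90 × 1 = 225 ms
Then RT(32) = 225 + 90 × log₂ 32 = 225 + 90 × 5 ≈ 675.000 ms.

675 ms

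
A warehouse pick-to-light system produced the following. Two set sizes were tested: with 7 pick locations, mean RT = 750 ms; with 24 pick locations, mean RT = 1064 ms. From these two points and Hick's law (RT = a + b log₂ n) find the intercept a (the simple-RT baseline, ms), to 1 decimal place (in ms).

254.1 ms

b = (RT₂ − RT₁)/(log₂ n₂ − log₂ n₁) = (1064 − 750)/(4.5850 − 2.8074) = 176.642 ms/bit.
a = RT₁ − b·log₂ n₁ = 750 − 176.642 × 2.8074 = 254.103 ms.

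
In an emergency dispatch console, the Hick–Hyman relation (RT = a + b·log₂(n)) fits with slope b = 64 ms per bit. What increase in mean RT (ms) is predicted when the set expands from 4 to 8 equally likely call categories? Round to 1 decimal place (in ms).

64.0 ms

The intercept a cancels: ΔRT = b·(log₂ n₂ − log₂ n₁) = b·log₂(n₂/n₁).
log₂(8) − log₂(4) = log₂(8/4) = log₂(2) = 1.
ΔRT = 64 × 1.0000 = 64.000 ms.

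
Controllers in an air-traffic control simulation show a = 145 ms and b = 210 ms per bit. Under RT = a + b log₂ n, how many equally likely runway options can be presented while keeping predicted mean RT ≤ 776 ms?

8

Set 145 + 210·log₂ n ≤ 776 → log₂ n ≤ (776 − 145)/210 = 3.0048.
So n ≤ 2^3.0048 = 8.026; the largest integer n is 8.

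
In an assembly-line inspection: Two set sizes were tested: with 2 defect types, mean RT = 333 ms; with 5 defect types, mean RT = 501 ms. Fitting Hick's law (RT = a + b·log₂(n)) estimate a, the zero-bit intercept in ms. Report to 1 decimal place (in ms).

205.9 ms

b = (RT₂ − RT₁)/(log₂ n₂ − log₂ n₁) = (501 − 333)/(2.3219 − 1) = 127.087 ms/bit.
Intercept: a = 333 − 127.087·log₂(2) = 205.913 ms.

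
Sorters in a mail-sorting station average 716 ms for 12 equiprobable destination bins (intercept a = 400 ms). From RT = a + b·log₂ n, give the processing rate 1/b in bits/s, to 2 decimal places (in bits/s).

Choice component = 716 − 400 = 316 ms over log₂(12) = 3.5850 bits.
b = 316 / 3.5850 = 88.146 ms/bit, so 1/b = 11.345 bits/s.

11.34 bits/s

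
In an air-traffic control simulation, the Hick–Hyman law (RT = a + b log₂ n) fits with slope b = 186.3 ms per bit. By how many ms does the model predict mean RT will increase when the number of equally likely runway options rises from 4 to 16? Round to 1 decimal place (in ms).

372.6 ms

The intercept a cancels: ΔRT = b·(log₂ n₂ − log₂ n₁) = b·log₂(n₂/n₁).
log₂(16) − log₂(4) = log₂(16/4) = log₂(4) = 2.
ΔRT = 186.3 × 2.0000 = 372.600 ms.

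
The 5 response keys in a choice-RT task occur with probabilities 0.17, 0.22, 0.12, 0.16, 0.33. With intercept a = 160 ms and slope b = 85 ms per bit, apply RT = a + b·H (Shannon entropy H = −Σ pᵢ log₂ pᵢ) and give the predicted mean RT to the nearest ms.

H = 0.17·log₂(1/0.17) + 0.22·log₂(1/0.22) + 0.12·log₂(1/0.12) + 0.16·log₂(1/0.16) + 0.33·log₂(1/0.33) = 2.2331 bits.
RT = 160 + 85 × 2.2331 = 349.81 ms.

350 ms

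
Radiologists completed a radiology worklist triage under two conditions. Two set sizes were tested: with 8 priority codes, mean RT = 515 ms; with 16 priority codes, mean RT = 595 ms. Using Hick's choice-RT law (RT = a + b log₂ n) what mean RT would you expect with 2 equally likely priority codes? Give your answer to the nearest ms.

355 ms

Fit slope and intercept:
  b = (595 − 515) / (log₂ 16 − log₂ 8) = 80 / (4 − 3) = 80 ms/bit
  a = 515 − 80 × 3 = 275 ms
Then RT(2) = 275 + 80 × log₂ 2 = 275 + 80 × 1 ≈ 355.000 ms.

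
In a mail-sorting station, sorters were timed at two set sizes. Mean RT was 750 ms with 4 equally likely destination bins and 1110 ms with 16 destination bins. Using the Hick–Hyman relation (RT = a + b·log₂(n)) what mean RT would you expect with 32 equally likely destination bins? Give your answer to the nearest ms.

With log₂ n on the abscissa the relation is linear; from the two conditions:
  b = (1110 − 750) / (log₂ 16 − log₂ 4) = 360 / (4 − 2) = 180 ms/bit
  a = 750 − 180 × 2 = 390 ms
Then RT(32) = 390 + 180 × log₂ 32 = 390 + 180 × 5 ≈ 1290.000 ms.

1290 ms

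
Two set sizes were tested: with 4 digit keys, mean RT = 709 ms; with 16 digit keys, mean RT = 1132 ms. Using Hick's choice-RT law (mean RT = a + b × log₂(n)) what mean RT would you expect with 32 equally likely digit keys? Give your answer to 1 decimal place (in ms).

1343.5 ms

Fit slope and intercept:
  b = (1132 − 709) / (log₂ 16 − log₂ 4) = 423 / (4 − 2) = 211.500 ms/bit
  a = 709 − 211.500 × 2 = 286.000 ms
Then RT(32) = 286.000 + 211.500 × log₂ 32 = 286.000 + 211.500 × 5 ≈ 1343.500 ms.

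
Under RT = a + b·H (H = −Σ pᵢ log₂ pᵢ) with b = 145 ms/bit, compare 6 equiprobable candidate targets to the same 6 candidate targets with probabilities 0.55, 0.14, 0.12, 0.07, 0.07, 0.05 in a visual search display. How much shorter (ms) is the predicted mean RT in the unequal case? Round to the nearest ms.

Equiprobable entropy H₀ = log₂ 6 = 2.5850 bits.
Skewed entropy H = −Σ pᵢ log₂ pᵢ = 1.9918 bits.
ΔRT = b·(H₀ − H) = 145 × 0.5932 = 86.01 ms.

86 ms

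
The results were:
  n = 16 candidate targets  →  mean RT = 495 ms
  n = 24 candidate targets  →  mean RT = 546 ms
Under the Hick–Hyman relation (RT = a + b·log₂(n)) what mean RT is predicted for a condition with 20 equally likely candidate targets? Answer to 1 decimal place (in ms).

Fit slope and intercept:
  b = (546 − 495) / (log₂ 24 − log₂ 16) = 51 / (4.5850 − 4) = 87.185 ms/bit
  a = 495 − 87.185 × 4 = 146.260 ms
Then RT(20) = 146.260 + 87.185 × log₂ 20 = 146.260 + 87.185 × 4.3219 ≈ 523.067 ms.

523.1 ms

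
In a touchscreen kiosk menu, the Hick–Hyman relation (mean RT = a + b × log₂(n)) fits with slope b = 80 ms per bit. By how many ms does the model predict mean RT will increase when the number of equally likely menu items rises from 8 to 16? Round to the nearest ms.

ΔRT = (a + b log₂ n₂) − (a + b log₂ n₁) = b·(log₂ n₂ − log₂ n₁).
log₂(16) − log₂(8) = log₂(16/8) = log₂(2) = 1.
ΔRT = 80 × 1.0000 = 80.000 ms.

80 ms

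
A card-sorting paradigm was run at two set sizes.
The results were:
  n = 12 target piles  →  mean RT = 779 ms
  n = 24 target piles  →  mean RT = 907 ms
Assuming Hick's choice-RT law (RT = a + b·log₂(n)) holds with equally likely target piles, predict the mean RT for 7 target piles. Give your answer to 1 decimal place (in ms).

679.5 ms

Solve the two-equation system in a and b:
  b = (907 − 779) / (log₂ 24 − log₂ 12) = 128 / (4.5850 − 3.5850) = 128.000 ms/bit
  a = 779 − 128.000 × 3.5850 = 320.125 ms
Then RT(7) = 320.125 + 128.000 × log₂ 7 = 320.125 + 128.000 × 2.8074 ≈ 679.466 ms.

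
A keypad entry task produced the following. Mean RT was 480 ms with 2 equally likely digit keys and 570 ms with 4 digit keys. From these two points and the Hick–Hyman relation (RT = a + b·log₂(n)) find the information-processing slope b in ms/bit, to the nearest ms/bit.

90 ms/bit

Slope: b = (570 − 480) / (log₂ 4 − log₂ 2) = 90/1.0000 = 90 ms/bit.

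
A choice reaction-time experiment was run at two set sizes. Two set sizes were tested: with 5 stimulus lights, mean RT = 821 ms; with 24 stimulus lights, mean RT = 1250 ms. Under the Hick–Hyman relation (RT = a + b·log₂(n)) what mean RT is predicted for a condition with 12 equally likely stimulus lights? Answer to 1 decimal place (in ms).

1060.4 ms

Fit slope and intercept:
  b = (1250 − 821) / (log₂ 24 − log₂ 5) = 429 / (4.5850 − 2.3219) = 189.568 ms/bit
  a = 821 − 189.568 × 2.3219 = 380.836 ms
Then RT(12) = 380.836 + 189.568 × log₂ 12 = 380.836 + 189.568 × 3.5850 ≈ 1060.432 ms.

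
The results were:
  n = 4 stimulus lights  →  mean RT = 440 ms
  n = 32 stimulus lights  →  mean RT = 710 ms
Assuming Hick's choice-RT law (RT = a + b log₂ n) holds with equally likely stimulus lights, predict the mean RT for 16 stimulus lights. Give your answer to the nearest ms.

620 ms

Fit slope and intercept:
  b = (710 − 440) / (log₂ 32 − log₂ 4) = 270 / (5 − 2) = 90 ms/bit
  a = 440 − 90 × 2 = 260 ms
Then RT(16) = 260 + 90 × log₂ 16 = 260 + 90 × 4 ≈ 620.000 ms.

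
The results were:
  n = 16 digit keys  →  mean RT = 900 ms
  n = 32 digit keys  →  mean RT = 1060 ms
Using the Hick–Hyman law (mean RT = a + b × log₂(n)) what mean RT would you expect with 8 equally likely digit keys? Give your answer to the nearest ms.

Fit slope and intercept:
  b = (1060 − 900) / (log₂ 32 − log₂ 16) = 160 / (5 − 4) = 160 ms/bit
  a = 900 − 160 × 4 = 260 ms
Then RT(8) = 260 + 160 × log₂ 8 = 260 + 160 × 3 ≈ 740.000 ms.

740 ms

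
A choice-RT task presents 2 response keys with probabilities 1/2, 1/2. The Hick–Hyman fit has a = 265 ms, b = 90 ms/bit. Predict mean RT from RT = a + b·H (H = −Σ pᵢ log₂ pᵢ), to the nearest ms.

H = −Σ pᵢ log₂ pᵢ = 0.5·1 + 0.5·1 = 1.000 bits.
RT = 265 + 90 × 1.000 = 355.00 ms.

355 ms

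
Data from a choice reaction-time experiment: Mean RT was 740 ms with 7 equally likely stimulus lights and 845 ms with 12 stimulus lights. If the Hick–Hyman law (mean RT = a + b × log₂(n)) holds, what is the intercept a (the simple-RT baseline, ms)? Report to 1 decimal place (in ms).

360.9 ms

Slope: b = (845 − 740) / (log₂ 12 − log₂ 7) = 105/0.7776 = 135.030 ms/bit.
a = RT₁ − b·log₂ n₁ = 740 − 135.030 × 2.8074 = 360.924 ms.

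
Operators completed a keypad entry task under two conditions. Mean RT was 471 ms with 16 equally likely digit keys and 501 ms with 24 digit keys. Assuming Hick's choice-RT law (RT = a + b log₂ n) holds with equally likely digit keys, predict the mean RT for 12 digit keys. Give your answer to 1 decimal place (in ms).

With log₂ n on the abscissa the relation is linear; from the two conditions:
  b = (501 − 471) / (log₂ 24 − log₂ 16) = 30 / (4.5850 − 4) = 51.285 ms/bit
  a = 471 − 51.285 × 4 = 265.859 ms
Then RT(12) = 265.859 + 51.285 × log₂ 12 = 265.859 + 51.285 × 3.5850 ≈ 449.715 ms.

449.7 ms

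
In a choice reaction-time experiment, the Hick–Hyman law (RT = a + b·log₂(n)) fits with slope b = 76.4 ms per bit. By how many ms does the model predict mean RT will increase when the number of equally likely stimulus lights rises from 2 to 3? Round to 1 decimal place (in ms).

44.7 ms

Only the slope matters, since a is common to both: ΔRT = b·log₂(n₂/n₁).
log₂(3) − log₂(2) = 1.5850 − 1 = 0.5850.
ΔRT = 76.4 × 0.5850 = 44.691 ms.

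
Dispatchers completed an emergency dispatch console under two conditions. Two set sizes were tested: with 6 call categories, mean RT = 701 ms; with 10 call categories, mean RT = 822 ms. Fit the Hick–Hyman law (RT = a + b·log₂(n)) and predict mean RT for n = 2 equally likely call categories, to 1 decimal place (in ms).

Fit slope and intercept:
  b = (822 − 701) / (log₂ 10 − log₂ 6) = 121 / (3.3219 − 2.5850) = 164.187 ms/bit
  a = 701 − 164.187 × 2.5850 = 276.583 ms
Then RT(2) = 276.583 + 164.187 × log₂ 2 = 276.583 + 164.187 × 1 ≈ 440.770 ms.

440.8 ms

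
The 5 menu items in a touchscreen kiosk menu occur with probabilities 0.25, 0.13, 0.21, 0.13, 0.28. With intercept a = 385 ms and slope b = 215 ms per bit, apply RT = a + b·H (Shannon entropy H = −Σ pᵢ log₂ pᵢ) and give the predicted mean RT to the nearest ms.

Entropy contributions −pᵢ log₂ pᵢ: 0.5000, 0.3826, 0.4728, 0.3826, 0.5142; sum H = 2.2523 bits.
RT = a + bH = 385 + 215·2.2523 = 869.25 ms.

869 ms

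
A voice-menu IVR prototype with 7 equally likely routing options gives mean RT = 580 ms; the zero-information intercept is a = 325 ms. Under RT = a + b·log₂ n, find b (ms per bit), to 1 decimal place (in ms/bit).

90.8 ms/bit

7 alternatives carry log₂ 7 = 2.8074 bits; the choice cost is 580 − 325 = 255 ms, so b = 255/2.8074 = 90.833 ms/bit.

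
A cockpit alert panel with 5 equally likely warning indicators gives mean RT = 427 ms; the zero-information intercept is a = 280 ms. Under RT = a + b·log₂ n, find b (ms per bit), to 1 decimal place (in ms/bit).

63.3 ms/bit

b = (427 − 280) / log₂(5) = 147 / 2.3219 = 63.309 ms/bit.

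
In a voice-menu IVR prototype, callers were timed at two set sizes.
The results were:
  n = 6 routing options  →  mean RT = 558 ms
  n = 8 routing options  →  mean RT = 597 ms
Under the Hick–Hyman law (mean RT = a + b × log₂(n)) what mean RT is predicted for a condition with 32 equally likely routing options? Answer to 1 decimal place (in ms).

RT is linear in log₂ n, so two points fix the line:
  b = (597 − 558) / (log₂ 8 − log₂ 6) = 39 / (3 − 2.5850) = 93.967 ms/bit
  a = 558 − 93.967 × 2.5850 = 315.098 ms
Then RT(32) = 315.098 + 93.967 × log₂ 32 = 315.098 + 93.967 × 5 ≈ 784.935 ms.

784.9 ms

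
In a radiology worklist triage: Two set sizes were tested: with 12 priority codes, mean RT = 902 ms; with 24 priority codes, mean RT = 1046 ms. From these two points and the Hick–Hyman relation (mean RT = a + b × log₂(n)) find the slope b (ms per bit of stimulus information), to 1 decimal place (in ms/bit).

Slope: b = (1046 − 902) / (log₂ 24 − log₂ 12) = 144/1.0000 = 144.000 ms/bit.

144.0 ms/bit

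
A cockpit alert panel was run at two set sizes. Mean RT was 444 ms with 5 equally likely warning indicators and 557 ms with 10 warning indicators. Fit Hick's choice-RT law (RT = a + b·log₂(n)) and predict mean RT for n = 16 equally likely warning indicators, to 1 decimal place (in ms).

633.6 ms

With log₂ n on the abscissa the relation is linear; from the two conditions:
  b = (557 − 444) / (log₂ 10 − log₂ 5) = 113 / (3.3219 − 2.3219) = 113.000 ms/bit
  a = 444 − 113.000 × 2.3219 = 181.622 ms
Then RT(16) = 181.622 + 113.000 × log₂ 16 = 181.622 + 113.000 × 4 ≈ 633.622 ms.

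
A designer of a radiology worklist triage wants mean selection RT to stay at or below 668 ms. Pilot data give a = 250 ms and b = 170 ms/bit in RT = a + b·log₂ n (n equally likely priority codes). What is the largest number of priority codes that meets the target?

5

Information budget: (668 − 250)/170 = 2.4588 bits, so n ≤ 2^2.4588 = 5.498 → at most 5.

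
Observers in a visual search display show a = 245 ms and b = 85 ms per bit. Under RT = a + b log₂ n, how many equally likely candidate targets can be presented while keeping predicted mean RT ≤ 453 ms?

Set 245 + 85·log₂ n ≤ 453 → log₂ n ≤ (453 − 245)/85 = 2.4471.
So n ≤ 2^2.4471 = 5.453; the largest integer n is 5.

5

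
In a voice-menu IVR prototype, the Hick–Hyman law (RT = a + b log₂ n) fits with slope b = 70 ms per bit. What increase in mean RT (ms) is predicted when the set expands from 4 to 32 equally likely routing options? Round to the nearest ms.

210 ms

The intercept a cancels: ΔRT = b·(log₂ n₂ − log₂ n₁) = b·log₂(n₂/n₁).
log₂(32) − log₂(4) = log₂(32/4) = log₂(8) = 3.
ΔRT = 70 × 3.0000 = 210.000 ms.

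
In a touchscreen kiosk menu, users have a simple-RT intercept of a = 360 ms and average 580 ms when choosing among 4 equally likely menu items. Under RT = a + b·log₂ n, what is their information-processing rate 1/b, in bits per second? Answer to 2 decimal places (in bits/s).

9.09 bits/s

Choice component = 580 − 360 = 220 ms over log₂(4) = 2 bits.
b = 220 / 2 = 110.000 ms/bit, so 1/b = 9.091 bits/s.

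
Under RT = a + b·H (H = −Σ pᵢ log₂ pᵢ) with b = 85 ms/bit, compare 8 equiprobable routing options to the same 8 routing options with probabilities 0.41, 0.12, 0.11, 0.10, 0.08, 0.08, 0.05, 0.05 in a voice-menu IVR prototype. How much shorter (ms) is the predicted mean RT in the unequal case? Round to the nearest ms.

35 ms

Equiprobable entropy H₀ = log₂ 8 = 3.0000 bits.
Skewed entropy H = −Σ pᵢ log₂ pᵢ = 2.5921 bits.
ΔRT = b·(H₀ − H) = 85 × 0.4079 = 34.67 ms.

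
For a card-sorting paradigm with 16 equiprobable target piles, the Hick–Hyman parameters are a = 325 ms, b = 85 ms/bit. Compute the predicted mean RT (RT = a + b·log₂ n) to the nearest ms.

665 ms

log₂(16) = 4 bits, so RT = 325 + 85 × 4 ≈ 665.000 ms.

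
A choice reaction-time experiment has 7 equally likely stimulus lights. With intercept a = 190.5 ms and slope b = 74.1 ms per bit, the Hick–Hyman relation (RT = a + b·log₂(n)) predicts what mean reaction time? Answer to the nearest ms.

log₂(7) = 2.8074 bits, so RT = 190.5 + 74.1 × 2.8074 ≈ 398.525 ms.

399 ms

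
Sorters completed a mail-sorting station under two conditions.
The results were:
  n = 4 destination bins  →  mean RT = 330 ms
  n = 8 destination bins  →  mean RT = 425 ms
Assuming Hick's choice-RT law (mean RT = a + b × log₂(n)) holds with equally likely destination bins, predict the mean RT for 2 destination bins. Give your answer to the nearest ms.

235 ms

Solve the two-equation system in a and b:
  b = (425 − 330) / (log₂ 8 − log₂ 4) = 95 / (3 − 2) = 95 ms/bit
  a = 330 − 95 × 2 = 140 ms
Then RT(2) = 140 + 95 × log₂ 2 = 140 + 95 × 1 ≈ 235.000 ms.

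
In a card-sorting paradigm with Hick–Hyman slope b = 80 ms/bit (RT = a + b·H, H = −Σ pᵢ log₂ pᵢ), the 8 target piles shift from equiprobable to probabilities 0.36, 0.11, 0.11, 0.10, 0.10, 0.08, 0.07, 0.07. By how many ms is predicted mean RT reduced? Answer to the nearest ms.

22 ms

Equiprobable entropy H₀ = log₂ 8 = 3.0000 bits.
Skewed entropy H = −Σ pᵢ log₂ pᵢ = 2.7242 bits.
ΔRT = b·(H₀ − H) = 80 × 0.2758 = 22.06 ms.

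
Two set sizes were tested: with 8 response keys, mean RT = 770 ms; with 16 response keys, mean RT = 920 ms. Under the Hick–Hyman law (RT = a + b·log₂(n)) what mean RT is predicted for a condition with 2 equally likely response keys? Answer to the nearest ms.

470 ms

RT is linear in log₂ n, so two points fix the line:
  b = (920 − 770) / (log₂ 16 − log₂ 8) = 150 / (4 − 3) = 150 ms/bit
  a = 770 − 150 × 3 = 320 ms
Then RT(2) = 320 + 150 × log₂ 2 = 320 + 150 × 1 ≈ 470.000 ms.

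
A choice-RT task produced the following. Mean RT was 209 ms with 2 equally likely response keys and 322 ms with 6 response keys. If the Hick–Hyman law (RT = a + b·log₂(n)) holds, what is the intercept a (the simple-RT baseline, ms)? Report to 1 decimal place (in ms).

The slope on a log₂ axis is (322 − 209) / (2.5850 − 1) = 71.295 ms/bit.
Intercept: a = 209 − 71.295·log₂(2) = 137.705 ms.

137.7 ms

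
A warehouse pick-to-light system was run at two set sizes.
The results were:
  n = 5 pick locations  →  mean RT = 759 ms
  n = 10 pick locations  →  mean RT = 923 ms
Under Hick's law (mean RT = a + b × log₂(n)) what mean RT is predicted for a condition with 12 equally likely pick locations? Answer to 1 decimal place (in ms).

966.1 ms

Solve the two-equation system in a and b:
  b = (923 − 759) / (log₂ 10 − log₂ 5) = 164 / (3.3219 − 2.3219) = 164.000 ms/bit
  a = 759 − 164.000 × 2.3219 = 378.204 ms
Then RT(12) = 378.204 + 164.000 × log₂ 12 = 378.204 + 164.000 × 3.5850 ≈ 966.138 ms.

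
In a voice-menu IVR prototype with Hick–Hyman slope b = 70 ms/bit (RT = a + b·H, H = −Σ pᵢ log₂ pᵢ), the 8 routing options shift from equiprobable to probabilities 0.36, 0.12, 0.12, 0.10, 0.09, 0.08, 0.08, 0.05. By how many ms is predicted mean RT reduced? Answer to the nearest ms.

Equiprobable entropy H₀ = log₂ 8 = 3.0000 bits.
Skewed entropy H = −Σ pᵢ log₂ pᵢ = 2.7087 bits.
ΔRT = b·(H₀ − H) = 70 × 0.2913 = 20.39 ms.

20 ms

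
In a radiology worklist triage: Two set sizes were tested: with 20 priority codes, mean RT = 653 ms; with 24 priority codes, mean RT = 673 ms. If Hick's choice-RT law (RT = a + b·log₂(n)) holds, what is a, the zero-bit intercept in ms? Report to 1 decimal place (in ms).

324.4 ms

The slope on a log₂ axis is (673 − 653) / (4.5850 − 4.3219) = 76.036 ms/bit.
a = RT₁ − b·log₂ n₁ = 653 − 76.036 × 4.3219 = 324.379 ms.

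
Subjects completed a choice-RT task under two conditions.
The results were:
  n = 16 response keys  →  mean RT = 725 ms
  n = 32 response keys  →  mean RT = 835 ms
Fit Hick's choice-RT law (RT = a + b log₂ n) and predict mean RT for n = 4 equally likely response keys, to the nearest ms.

With log₂ n on the abscissa the relation is linear; from the two conditions:
  b = (835 − 725) / (log₂ 32 − log₂ 16) = 110 / (5 − 4) = 110 ms/bit
  a = 725 − 110 × 4 = 285 ms
Then RT(4) = 285 + 110 × log₂ 4 = 285 + 110 × 2 ≈ 505.000 ms.

505 ms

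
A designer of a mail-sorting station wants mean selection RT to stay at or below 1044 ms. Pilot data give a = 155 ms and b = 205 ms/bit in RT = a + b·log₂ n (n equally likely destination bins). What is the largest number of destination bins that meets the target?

Set 155 + 205·log₂ n ≤ 1044 → log₂ n ≤ (1044 − 155)/205 = 4.3366.
So n ≤ 2^4.3366 = 20.204; the largest integer n is 20.

20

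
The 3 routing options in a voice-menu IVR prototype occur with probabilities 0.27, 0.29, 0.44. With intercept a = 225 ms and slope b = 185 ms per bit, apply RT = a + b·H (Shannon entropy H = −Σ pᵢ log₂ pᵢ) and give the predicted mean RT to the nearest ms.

512 ms

Entropy contributions −pᵢ log₂ pᵢ: 0.5100, 0.5179, 0.5211; sum H = 1.5491 bits.
RT = a + bH = 225 + 185·1.5491 = 511.58 ms.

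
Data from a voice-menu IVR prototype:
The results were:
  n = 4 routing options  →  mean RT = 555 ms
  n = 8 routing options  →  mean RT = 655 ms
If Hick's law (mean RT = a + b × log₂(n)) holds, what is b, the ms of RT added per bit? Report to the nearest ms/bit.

100 ms/bit

b = (RT₂ − RT₁)/(log₂ n₂ − log₂ n₁) = (655 − 555)/(3 − 2) = 100 ms/bit.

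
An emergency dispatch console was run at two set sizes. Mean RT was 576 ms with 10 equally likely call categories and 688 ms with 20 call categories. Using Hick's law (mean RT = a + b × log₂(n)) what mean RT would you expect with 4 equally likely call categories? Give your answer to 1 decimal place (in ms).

With log₂ n on the abscissa the relation is linear; from the two conditions:
  b = (688 − 576) / (log₂ 20 − log₂ 10) = 112 / (4.3219 − 3.3219) = 112.000 ms/bit
  a = 576 − 112.000 × 3.3219 = 203.944 ms
Then RT(4) = 203.944 + 112.000 × log₂ 4 = 203.944 + 112.000 × 2 ≈ 427.944 ms.

427.9 ms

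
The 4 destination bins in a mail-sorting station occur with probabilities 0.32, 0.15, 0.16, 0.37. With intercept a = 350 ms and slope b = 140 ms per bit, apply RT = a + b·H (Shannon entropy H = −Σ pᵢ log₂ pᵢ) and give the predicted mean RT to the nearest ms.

Entropy contributions −pᵢ log₂ pᵢ: 0.5260, 0.4105, 0.4230, 0.5307; sum H = 1.8903 bits.
RT = a + bH = 350 + 140·1.8903 = 614.65 ms.

615 ms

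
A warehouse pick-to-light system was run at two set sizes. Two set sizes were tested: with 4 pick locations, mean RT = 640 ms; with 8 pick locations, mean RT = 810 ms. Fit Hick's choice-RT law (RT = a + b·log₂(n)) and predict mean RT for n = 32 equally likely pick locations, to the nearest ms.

With log₂ n on the abscissa the relation is linear; from the two conditions:
  b = (810 − 640) / (log₂ 8 − log₂ 4) = 170 / (3 − 2) = 170 ms/bit
  a = 640 − 170 × 2 = 300 ms
Then RT(32) = 300 + 170 × log₂ 32 = 300 + 170 × 5 ≈ 1150.000 ms.

1150 ms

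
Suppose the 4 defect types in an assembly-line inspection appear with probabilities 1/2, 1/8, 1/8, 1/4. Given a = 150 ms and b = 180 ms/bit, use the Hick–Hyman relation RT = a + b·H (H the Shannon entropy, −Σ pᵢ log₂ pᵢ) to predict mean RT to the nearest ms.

465 ms

H = −Σ pᵢ log₂ pᵢ = 0.5·1 + 0.125·3 + 0.125·3 + 0.25·2 = 1.750 bits.
RT = 150 + 180 × 1.750 = 465.00 ms.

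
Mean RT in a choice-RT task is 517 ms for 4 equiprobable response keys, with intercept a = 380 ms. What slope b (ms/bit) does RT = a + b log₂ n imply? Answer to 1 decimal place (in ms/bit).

68.5 ms/bit

log₂(4) = 2 bits.
b = (RT − a)/log₂ n = (517 − 380) / 2 = 68.500 ms/bit.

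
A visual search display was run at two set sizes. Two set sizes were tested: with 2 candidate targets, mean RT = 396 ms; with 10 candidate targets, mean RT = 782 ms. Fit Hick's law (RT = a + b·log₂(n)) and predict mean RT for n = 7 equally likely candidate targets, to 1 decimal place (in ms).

696.5 ms

Solve the two-equation system in a and b:
  b = (782 − 396) / (log₂ 10 − log₂ 2) = 386 / (3.3219 − 1) = 166.241 ms/bit
  a = 396 − 166.241 × 1 = 229.759 ms
Then RT(7) = 229.759 + 166.241 × log₂ 7 = 229.759 + 166.241 × 2.8074 ≈ 696.457 ms.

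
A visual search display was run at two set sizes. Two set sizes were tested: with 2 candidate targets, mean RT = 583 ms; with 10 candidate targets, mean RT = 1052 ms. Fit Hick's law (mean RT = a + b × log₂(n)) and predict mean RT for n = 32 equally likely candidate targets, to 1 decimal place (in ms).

1390.9 ms

With log₂ n on the abscissa the relation is linear; from the two conditions:
  b = (1052 − 583) / (log₂ 10 − log₂ 2) = 469 / (3.3219 − 1) = 201.987 ms/bit
  a = 583 − 201.987 × 1 = 381.013 ms
Then RT(32) = 381.013 + 201.987 × log₂ 32 = 381.013 + 201.987 × 5 ≈ 1390.949 ms.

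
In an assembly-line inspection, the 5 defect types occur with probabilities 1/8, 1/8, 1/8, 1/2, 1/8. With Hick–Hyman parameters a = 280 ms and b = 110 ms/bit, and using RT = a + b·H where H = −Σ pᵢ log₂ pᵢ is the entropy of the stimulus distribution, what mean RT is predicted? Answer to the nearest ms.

500 ms

H = −Σ pᵢ log₂ pᵢ = 0.125·3 + 0.125·3 + 0.125·3 + 0.5·1 + 0.125·3 = 2.000 bits.
RT = 280 + 110 × 2.000 = 500.00 ms.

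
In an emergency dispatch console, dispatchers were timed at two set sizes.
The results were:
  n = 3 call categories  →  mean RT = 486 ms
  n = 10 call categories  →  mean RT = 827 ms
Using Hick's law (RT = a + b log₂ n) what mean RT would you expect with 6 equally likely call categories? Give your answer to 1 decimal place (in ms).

Solve the two-equation system in a and b:
  b = (827 − 486) / (log₂ 10 − log₂ 3) = 341 / (3.3219 − 1.5850) = 196.319 ms/bit
  a = 486 − 196.319 × 1.5850 = 174.841 ms
Then RT(6) = 174.841 + 196.319 × log₂ 6 = 174.841 + 196.319 × 2.5850 ≈ 682.319 ms.

682.3 ms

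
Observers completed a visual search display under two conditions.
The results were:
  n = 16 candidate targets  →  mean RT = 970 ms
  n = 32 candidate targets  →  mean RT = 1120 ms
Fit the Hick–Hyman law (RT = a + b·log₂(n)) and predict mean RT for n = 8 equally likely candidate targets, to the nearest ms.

820 ms

Solve the two-equation system in a and b:
  b = (1120 − 970) / (log₂ 32 − log₂ 16) = 150 / (5 − 4) = 150 ms/bit
  a = 970 − 150 × 4 = 370 ms
Then RT(8) = 370 + 150 × log₂ 8 = 370 + 150 × 3 ≈ 820.000 ms.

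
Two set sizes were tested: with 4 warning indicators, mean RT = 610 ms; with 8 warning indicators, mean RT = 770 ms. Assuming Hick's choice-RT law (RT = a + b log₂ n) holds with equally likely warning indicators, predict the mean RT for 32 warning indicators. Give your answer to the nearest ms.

With log₂ n on the abscissa the relation is linear; from the two conditions:
  b = (770 − 610) / (log₂ 8 − log₂ 4) = 160 / (3 − 2) = 160 ms/bit
  a = 610 − 160 × 2 = 290 ms
Then RT(32) = 290 + 160 × log₂ 32 = 290 + 160 × 5 ≈ 1090.000 ms.

1090 ms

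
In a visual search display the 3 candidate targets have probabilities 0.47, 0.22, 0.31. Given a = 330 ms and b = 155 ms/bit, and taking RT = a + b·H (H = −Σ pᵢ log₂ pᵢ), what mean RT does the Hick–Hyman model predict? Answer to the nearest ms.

565 ms

H = 0.47·log₂(1/0.47) + 0.22·log₂(1/0.22) + 0.31·log₂(1/0.31) = 1.5163 bits.
RT = 330 + 155 × 1.5163 = 565.03 ms.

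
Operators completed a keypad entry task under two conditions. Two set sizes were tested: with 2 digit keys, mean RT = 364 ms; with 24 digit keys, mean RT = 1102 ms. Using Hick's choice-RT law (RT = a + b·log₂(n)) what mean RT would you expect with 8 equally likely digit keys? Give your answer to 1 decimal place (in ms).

775.7 ms

Solve the two-equation system in a and b:
  b = (1102 − 364) / (log₂ 24 − log₂ 2) = 738 / (4.5850 − 1) = 205.860 ms/bit
  a = 364 − 205.860 × 1 = 158.140 ms
Then RT(8) = 158.140 + 205.860 × log₂ 8 = 158.140 + 205.860 × 3 ≈ 775.720 ms.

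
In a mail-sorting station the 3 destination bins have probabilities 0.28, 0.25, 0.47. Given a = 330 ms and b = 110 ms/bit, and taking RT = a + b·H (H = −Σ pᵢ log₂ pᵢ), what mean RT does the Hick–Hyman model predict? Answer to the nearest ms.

498 ms

H = 0.28·log₂(1/0.28) + 0.25·log₂(1/0.25) + 0.47·log₂(1/0.47) = 1.5262 bits.
RT = 330 + 110 × 1.5262 = 497.88 ms.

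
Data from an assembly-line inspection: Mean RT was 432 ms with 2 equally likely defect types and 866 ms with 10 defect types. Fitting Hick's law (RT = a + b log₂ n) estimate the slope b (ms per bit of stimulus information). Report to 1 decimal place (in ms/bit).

Slope: b = (866 − 432) / (log₂ 10 − log₂ 2) = 434/2.3219 = 186.914 ms/bit.

186.9 ms/bit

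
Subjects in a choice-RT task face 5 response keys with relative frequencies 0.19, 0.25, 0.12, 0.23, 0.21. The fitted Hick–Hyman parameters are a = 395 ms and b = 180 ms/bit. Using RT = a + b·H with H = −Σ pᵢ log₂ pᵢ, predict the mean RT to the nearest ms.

806 ms

Entropy contributions −pᵢ log₂ pᵢ: 0.4552, 0.5000, 0.3671, 0.4877, 0.4728; sum H = 2.2828 bits.
RT = a + bH = 395 + 180·2.2828 = 805.90 ms.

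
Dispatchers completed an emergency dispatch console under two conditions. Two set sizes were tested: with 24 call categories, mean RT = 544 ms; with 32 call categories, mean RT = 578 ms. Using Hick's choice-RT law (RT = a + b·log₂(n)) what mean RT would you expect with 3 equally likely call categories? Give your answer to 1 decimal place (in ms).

Fit slope and intercept:
  b = (578 − 544) / (log₂ 32 − log₂ 24) = 34 / (5 − 4.5850) = 81.920 ms/bit
  a = 544 − 81.920 × 4.5850 = 168.398 ms
Then RT(3) = 168.398 + 81.920 × log₂ 3 = 168.398 + 81.920 × 1.5850 ≈ 298.239 ms.

298.2 ms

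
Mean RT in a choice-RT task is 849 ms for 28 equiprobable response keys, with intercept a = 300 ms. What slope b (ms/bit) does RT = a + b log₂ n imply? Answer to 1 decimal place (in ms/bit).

114.2 ms/bit

b = (849 − 300) / log₂(28) = 549 / 4.8074 = 114.200 ms/bit.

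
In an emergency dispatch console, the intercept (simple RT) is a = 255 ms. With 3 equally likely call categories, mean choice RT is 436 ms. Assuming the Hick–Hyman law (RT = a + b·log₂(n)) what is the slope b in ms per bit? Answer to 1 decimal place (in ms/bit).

114.2 ms/bit

b = (436 − 255) / log₂(3) = 181 / 1.5850 = 114.198 ms/bit.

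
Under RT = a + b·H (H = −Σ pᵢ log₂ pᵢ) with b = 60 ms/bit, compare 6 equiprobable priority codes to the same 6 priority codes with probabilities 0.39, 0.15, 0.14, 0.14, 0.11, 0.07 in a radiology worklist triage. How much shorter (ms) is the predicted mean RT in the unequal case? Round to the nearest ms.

14 ms

The RT saving is b·ΔH. Equiprobable H₀ = log₂(6) = 2.5850 bits; with the given probabilities H = 2.3534 bits.
b·(H₀ − H) = 60 × (2.5850 − 2.3534) = 13.89 ms.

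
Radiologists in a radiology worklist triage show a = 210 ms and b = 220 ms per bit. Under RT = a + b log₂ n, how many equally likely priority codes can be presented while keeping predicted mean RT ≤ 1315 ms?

220·log₂ n ≤ 1315 − 210 = 1105, giving log₂ n ≤ 5.0227 and n ≤ 32.508. The largest whole number is 32.

32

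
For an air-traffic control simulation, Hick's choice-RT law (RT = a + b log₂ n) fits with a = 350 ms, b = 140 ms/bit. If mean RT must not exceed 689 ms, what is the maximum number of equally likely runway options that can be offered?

Set 350 + 140·log₂ n ≤ 689 → log₂ n ≤ (689 − 350)/140 = 2.4214.
So n ≤ 2^2.4214 = 5.357; the largest integer n is 5.

5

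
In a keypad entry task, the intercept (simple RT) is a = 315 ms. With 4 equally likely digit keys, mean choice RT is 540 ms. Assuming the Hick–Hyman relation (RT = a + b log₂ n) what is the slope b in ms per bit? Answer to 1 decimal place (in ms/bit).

log₂(4) = 2 bits.
b = (RT − a)/log₂ n = (540 − 315) / 2 = 112.500 ms/bit.

112.5 ms/bit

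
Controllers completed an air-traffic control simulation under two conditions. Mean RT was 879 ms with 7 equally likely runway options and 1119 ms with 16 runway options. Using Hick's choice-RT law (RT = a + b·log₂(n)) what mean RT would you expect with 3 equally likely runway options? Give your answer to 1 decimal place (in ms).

With log₂ n on the abscissa the relation is linear; from the two conditions:
  b = (1119 − 879) / (log₂ 16 − log₂ 7) = 240 / (4 − 2.8074) = 201.233 ms/bit
  a = 879 − 201.233 × 2.8074 = 314.066 ms
Then RT(3) = 314.066 + 201.233 × log₂ 3 = 314.066 + 201.233 × 1.5850 ≈ 633.014 ms.

633.0 ms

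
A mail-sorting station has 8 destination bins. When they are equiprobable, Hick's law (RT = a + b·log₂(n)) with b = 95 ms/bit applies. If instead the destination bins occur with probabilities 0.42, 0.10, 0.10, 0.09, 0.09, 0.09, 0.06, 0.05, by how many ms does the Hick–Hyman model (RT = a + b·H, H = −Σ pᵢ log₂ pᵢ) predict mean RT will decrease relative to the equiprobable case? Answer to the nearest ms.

39 ms

Equiprobable entropy H₀ = log₂ 8 = 3.0000 bits.
Skewed entropy H = −Σ pᵢ log₂ pᵢ = 2.5876 bits.
ΔRT = b·(H₀ − H) = 95 × 0.4124 = 39.18 ms.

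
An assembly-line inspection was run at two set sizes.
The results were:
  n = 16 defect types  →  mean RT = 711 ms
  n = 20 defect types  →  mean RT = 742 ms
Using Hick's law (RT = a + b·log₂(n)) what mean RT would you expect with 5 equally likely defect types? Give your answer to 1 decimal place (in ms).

RT is linear in log₂ n, so two points fix the line:
  b = (742 − 711) / (log₂ 20 − log₂ 16) = 31 / (4.3219 − 4) = 96.295 ms/bit
  a = 711 − 96.295 × 4 = 325.821 ms
Then RT(5) = 325.821 + 96.295 × log₂ 5 = 325.821 + 96.295 × 2.3219 ≈ 549.410 ms.

549.4 ms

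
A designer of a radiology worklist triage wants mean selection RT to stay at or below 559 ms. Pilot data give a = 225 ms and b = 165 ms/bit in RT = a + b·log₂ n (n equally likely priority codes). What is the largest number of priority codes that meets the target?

4

Information budget: (559 − 225)/165 = 2.0242 bits, so n ≤ 2^2.0242 = 4.068 → at most 4.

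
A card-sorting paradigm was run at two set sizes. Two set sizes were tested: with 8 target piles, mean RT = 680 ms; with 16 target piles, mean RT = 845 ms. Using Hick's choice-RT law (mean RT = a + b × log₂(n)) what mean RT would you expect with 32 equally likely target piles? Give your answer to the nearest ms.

1010 ms

Solve the two-equation system in a and b:
  b = (845 − 680) / (log₂ 16 − log₂ 8) = 165 / (4 − 3) = 165 ms/bit
  a = 680 − 165 × 3 = 185 ms
Then RT(32) = 185 + 165 × log₂ 32 = 185 + 165 × 5 ≈ 1010.000 ms.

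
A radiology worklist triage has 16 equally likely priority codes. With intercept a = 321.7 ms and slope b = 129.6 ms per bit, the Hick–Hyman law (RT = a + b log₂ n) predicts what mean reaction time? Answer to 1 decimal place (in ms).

log₂(16) = 4 bits, so RT = 321.7 + 129.6 × 4 ≈ 840.100 ms.

840.1 ms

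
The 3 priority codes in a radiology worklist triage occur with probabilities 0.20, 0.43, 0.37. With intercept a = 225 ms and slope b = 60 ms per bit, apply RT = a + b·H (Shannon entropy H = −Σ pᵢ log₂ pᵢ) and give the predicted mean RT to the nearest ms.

Entropy contributions −pᵢ log₂ pᵢ: 0.4644, 0.5236, 0.5307; sum H = 1.5187 bits.
RT = a + bH = 225 + 60·1.5187 = 316.12 ms.

316 ms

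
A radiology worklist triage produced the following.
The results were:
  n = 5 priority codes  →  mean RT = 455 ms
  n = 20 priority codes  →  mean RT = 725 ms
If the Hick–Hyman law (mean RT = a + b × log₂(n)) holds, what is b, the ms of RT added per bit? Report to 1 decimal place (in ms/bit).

b = (RT₂ − RT₁)/(log₂ n₂ − log₂ n₁) = (725 − 455)/(4.3219 − 2.3219) = 135.000 ms/bit.

135.0 ms/bit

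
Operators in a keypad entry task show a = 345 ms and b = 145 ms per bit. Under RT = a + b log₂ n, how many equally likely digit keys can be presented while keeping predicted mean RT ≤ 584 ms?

3

Information budget: (584 − 345)/145 = 1.6483 bits, so n ≤ 2^1.6483 = 3.135 → at most 3.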